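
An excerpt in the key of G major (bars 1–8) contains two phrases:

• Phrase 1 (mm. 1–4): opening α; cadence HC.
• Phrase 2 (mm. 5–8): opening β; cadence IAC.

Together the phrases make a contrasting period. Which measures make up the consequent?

The phrase ending with the weaker cadence (half cadence) is the antecedent; the one ending more conclusively (imperfect authentic cadence) is the consequent. The consequent is measures 5–8.

measures 5–8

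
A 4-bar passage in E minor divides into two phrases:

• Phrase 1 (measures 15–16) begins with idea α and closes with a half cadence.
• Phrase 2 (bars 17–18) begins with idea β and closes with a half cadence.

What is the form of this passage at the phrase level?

The second phrase closes with a half cadence, which is not stronger than the first phrase's half cadence; without a weak→strong cadential pair there is no antecedent–consequent relationship, so this is a phrase group rather than a period.

phrase group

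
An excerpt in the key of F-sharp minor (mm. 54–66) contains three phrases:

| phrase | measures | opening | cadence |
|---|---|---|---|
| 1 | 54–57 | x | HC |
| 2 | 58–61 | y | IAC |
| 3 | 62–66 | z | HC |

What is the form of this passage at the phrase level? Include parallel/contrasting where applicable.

The final phrase closes with a half cadence, which is not stronger than the preceding imperfect authentic cadence; the 3 phrases lack an overall antecedent–consequent design and so form a phrase group.

phrase group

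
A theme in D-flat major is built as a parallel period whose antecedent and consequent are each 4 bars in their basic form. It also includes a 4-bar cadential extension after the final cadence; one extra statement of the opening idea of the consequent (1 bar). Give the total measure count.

13 measures

Basic parallel period: 4 + 4 = 8 bars.
8 (basic form) + 4 (cadential extension) + 1 (extra statement) = 13.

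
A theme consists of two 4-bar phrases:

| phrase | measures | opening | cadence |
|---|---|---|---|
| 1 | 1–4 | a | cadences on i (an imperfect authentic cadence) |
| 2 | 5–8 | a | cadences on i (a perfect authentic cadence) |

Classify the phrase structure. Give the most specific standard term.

parallel period

Phrase 1 ends with an imperfect authentic cadence (weaker) and phrase 2 with a perfect authentic cadence (stronger): antecedent + consequent = a period.
The two phrases open with the same material (a / a), so the period is parallel.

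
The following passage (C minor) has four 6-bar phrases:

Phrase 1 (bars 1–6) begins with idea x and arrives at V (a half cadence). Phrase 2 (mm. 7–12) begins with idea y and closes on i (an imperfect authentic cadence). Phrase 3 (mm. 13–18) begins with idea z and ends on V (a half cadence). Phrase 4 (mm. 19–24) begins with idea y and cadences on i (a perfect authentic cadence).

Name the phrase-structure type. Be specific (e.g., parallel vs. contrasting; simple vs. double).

Four phrases in two halves: the first half (bars 1-12) ends with an imperfect authentic cadence, the second (mm. 13-24) with a perfect authentic cadence — a large antecedent–consequent pair, i.e. a double period.
Phrase 3 begins with different material from phrase 1, making it contrasting.

contrasting double period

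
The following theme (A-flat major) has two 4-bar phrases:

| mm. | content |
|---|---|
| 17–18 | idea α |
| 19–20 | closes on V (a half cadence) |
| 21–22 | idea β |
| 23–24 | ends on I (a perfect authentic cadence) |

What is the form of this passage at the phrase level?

Phrase 1 ends with a half cadence (weaker) and phrase 2 with a perfect authentic cadence (stronger): antecedent + consequent = a period.
The two phrases open with different material (α / β), so the period is contrasting.

contrasting period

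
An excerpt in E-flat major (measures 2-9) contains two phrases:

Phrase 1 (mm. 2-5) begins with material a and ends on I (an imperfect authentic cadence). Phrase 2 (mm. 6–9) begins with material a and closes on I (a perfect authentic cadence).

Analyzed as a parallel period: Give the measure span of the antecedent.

The antecedent is the phrase ending with the weaker cadence (imperfect authentic cadence, phrase 1) and the consequent the one ending more conclusively (perfect authentic cadence, phrase 2); the antecedent is mm. 2–5.

measures 2–5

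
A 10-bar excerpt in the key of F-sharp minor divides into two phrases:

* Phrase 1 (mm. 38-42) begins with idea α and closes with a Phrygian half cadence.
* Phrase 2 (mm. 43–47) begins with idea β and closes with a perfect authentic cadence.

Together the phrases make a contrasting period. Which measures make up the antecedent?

measures 38–42

The phrase ending with the weaker cadence (Phrygian half cadence) is the antecedent; the one ending more conclusively (perfect authentic cadence) is the consequent. The antecedent is measures 38–42.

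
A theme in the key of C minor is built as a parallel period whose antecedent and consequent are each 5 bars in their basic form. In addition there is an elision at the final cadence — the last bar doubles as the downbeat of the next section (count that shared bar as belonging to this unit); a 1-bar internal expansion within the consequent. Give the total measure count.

Basic parallel period: 5 + 5 = 10 bars.
10 (basic form) + 1 (internal expansion) = 11.
The elision shares a bar with the next section but does not change this unit's count.

11 measures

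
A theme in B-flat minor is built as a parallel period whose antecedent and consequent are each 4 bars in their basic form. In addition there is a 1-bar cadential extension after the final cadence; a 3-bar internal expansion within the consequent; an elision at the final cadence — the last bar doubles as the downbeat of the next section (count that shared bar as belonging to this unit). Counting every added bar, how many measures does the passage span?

Basic parallel period: 4 + 4 = 8 bars.
8 (basic form) + 1 (cadential extension) + 3 (internal expansion) = 12.
The elision shares a bar with the next section but does not change this unit's count.

12 measures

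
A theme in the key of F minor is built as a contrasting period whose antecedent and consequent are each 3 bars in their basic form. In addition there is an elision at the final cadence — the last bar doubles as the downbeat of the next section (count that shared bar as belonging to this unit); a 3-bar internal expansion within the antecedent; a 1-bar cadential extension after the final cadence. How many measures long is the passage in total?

Basic contrasting period: 3 + 3 = 6 bars.
6 (basic form) + 3 (internal expansion) + 1 (cadential extension) = 10.
The elision shares a bar with the next section but does not change this unit's count.

10 measures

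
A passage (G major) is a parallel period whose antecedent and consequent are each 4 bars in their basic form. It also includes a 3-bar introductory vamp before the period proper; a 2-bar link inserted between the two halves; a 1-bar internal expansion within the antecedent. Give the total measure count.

14 measures

Basic parallel period: 4 + 4 = 8 bars.
8 (basic form) + 3 (introduction) + 2 (link) + 1 (internal expansion) = 14.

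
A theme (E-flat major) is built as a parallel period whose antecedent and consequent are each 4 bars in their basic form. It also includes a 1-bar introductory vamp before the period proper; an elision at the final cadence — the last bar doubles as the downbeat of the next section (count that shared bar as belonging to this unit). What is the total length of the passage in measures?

9 measures

Basic parallel period: 4 + 4 = 8 bars.
8 (basic form) + 1 (introduction) = 9.
The elision shares a bar with the next section but does not change this unit's count.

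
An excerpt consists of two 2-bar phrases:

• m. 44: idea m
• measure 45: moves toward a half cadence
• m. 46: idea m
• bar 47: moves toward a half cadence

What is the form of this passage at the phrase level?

Both phrases have the same opening (m) and the same cadence (half cadence): the second is a restatement, not a consequent, so this is a repeated phrase rather than a period.

repeated phrase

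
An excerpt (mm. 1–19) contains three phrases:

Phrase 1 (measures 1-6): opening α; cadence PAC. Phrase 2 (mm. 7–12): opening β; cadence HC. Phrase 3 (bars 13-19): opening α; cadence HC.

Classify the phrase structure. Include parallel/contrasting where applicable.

The final phrase closes with a half cadence, which is not stronger than the preceding half cadence; the 3 phrases lack an overall antecedent–consequent design and so form a phrase group.

phrase group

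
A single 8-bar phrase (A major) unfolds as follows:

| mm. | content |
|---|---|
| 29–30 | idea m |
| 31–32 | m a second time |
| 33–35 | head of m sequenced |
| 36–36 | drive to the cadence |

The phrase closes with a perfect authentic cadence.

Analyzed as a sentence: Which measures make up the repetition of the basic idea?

measures 31–32

The presentation of a sentence is the basic idea (mm. 29–30) plus its repetition (mm. 31–32); the repetition of the basic idea is therefore measures 31-32.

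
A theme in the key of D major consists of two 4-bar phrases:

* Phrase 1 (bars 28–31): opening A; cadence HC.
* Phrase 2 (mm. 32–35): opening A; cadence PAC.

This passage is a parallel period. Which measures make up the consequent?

The antecedent is the phrase ending with the weaker cadence (half cadence, phrase 1) and the consequent the one ending more conclusively (perfect authentic cadence, phrase 2); the consequent is measures 32–35.

measures 32–35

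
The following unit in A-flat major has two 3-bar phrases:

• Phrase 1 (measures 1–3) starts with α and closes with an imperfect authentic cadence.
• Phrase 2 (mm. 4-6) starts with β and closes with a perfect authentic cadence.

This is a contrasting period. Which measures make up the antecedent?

The phrase ending with the weaker cadence (imperfect authentic cadence) is the antecedent; the one ending more conclusively (perfect authentic cadence) is the consequent. The antecedent is measures 1–3.

measures 1–3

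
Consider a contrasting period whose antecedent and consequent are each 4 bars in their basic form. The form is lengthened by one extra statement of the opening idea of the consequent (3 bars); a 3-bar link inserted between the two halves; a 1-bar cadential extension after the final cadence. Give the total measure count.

15 measures

Basic contrasting period: 4 + 4 = 8 bars.
8 (basic form) + 3 (extra statement) + 3 (link) + 1 (cadential extension) = 15.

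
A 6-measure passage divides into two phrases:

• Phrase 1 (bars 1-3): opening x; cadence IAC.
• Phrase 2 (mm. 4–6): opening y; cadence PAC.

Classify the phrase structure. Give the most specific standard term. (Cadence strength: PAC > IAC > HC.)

Phrase 1 ends with an imperfect authentic cadence (weaker) and phrase 2 with a perfect authentic cadence (stronger): antecedent + consequent = a period.
The two phrases open with different material (x / y), so the period is contrasting.

contrasting period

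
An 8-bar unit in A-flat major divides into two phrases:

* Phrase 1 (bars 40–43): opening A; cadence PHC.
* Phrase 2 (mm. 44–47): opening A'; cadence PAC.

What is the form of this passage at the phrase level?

parallel period

Phrase 1 ends with a Phrygian half cadence (weaker) and phrase 2 with a perfect authentic cadence (stronger): antecedent + consequent = a period.
The two phrases open with the same material (A / A'), so the period is parallel.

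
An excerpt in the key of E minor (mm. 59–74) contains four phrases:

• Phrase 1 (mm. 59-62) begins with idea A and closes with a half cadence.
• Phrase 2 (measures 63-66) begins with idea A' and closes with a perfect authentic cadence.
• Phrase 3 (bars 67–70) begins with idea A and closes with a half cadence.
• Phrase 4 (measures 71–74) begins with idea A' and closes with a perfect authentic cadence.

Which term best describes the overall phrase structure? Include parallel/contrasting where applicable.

The cadence pattern HC–PAC–HC–PAC is weak–strong twice, and phrases 3–4 restate phrases 1–2: a period heard twice, not a double period (which would end weakly at phrase 2).

repeated period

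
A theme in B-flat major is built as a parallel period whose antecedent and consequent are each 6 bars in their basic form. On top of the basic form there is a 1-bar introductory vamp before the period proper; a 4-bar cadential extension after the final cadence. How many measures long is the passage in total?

Basic parallel period: 6 + 6 = 12 bars.
12 (basic form) + 1 (introduction) + 4 (cadential extension) = 17.

17 measures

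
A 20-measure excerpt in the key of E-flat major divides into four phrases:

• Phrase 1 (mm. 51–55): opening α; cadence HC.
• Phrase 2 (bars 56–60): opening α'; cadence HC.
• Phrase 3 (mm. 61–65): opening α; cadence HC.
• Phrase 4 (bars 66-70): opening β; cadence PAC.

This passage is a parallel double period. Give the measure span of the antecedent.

measures 51–60

In a double period the four phrases pair into a large antecedent (phrases 1–2, ending half cadence) and a large consequent (phrases 3–4, ending perfect authentic cadence). The antecedent spans bars 51-60.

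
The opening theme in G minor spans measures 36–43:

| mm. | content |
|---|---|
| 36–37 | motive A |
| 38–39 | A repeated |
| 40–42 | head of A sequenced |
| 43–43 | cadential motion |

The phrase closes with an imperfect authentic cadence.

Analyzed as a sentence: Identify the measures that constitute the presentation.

The presentation of a sentence is the basic idea (measures 36-37) plus its repetition (measures 38-39); the presentation is therefore measures 36–39.

measures 36–39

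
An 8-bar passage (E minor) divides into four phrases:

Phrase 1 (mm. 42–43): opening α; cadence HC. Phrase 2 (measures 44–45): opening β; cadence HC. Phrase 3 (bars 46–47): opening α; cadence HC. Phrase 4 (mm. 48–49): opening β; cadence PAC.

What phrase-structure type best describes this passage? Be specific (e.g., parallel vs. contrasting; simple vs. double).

Four phrases in two halves: the first half (mm. 42–45) ends with a half cadence, the second (mm. 46–49) with a perfect authentic cadence — a large antecedent–consequent pair, i.e. a double period.
Phrase 3 begins with the same material as phrase 1, making it parallel.

parallel double period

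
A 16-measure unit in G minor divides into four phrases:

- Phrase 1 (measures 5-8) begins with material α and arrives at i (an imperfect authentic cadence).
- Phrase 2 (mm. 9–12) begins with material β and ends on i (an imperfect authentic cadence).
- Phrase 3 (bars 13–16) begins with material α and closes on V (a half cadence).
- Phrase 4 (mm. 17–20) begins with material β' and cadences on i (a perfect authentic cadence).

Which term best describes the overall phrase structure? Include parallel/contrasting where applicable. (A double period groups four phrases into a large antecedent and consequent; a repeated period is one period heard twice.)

Four phrases in two halves: the first half (bars 5-12) ends with an imperfect authentic cadence, the second (mm. 13-20) with a perfect authentic cadence — a large antecedent–consequent pair, i.e. a double period.
Phrase 3 begins with the same material as phrase 1, making it parallel.

parallel double period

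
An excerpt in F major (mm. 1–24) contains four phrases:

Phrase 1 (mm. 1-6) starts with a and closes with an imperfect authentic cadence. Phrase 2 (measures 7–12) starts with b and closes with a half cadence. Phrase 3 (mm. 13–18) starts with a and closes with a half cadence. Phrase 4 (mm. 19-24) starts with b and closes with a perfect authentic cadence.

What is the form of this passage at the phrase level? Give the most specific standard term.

parallel double period

Four phrases in two halves: the first half (measures 1–12) ends with a half cadence, the second (mm. 13–24) with a perfect authentic cadence — a large antecedent–consequent pair, i.e. a double period.
Phrase 3 begins with the same material as phrase 1, making it parallel.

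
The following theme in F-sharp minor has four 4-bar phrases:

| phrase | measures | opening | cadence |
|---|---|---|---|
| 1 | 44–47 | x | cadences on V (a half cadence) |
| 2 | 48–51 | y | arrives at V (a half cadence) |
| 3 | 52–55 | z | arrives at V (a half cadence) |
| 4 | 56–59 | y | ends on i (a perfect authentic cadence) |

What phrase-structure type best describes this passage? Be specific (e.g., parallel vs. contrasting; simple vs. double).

contrasting double period

Four phrases in two halves: the first half (mm. 44-51) ends with a half cadence, the second (bars 52-59) with a perfect authentic cadence — a large antecedent–consequent pair, i.e. a double period.
Phrase 3 begins with different material from phrase 1, making it contrasting.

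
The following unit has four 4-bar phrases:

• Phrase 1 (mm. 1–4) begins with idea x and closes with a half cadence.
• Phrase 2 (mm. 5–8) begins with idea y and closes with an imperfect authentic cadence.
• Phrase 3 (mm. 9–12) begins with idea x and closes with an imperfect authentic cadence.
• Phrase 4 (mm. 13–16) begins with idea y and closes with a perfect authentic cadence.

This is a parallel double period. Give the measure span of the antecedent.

measures 1–8

In a double period the first pair of phrases (ending imperfect authentic cadence) is the large antecedent and the second pair (ending perfect authentic cadence) is the large consequent; the antecedent is measures 1–8.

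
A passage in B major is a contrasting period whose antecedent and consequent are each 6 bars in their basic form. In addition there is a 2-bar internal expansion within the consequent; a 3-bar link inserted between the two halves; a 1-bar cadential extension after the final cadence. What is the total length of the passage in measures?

Basic contrasting period: 6 + 6 = 12 bars.
12 (basic form) + 2 (internal expansion) + 3 (link) + 1 (cadential extension) = 18.

18 measures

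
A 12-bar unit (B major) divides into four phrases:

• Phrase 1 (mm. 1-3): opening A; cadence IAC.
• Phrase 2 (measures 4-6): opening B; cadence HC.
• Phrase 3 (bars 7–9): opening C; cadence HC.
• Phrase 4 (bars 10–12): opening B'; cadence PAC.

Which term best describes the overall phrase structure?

Four phrases in two halves: the first half (bars 1-6) ends with a half cadence, the second (bars 7-12) with a perfect authentic cadence — a large antecedent–consequent pair, i.e. a double period.
Phrase 3 begins with different material from phrase 1, making it contrasting.

contrasting double period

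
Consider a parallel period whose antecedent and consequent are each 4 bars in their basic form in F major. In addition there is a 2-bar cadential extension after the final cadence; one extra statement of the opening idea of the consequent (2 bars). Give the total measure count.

12 measures

Basic parallel period: 4 + 4 = 8 bars.
8 (basic form) + 2 (cadential extension) + 2 (extra statement) = 12.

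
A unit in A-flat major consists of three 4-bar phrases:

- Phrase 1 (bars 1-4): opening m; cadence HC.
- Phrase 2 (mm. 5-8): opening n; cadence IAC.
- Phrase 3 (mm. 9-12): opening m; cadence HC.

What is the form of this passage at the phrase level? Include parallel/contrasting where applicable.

The final phrase closes with a half cadence, which is not stronger than the preceding imperfect authentic cadence; the 3 phrases lack an overall antecedent–consequent design and so form a phrase group.

phrase group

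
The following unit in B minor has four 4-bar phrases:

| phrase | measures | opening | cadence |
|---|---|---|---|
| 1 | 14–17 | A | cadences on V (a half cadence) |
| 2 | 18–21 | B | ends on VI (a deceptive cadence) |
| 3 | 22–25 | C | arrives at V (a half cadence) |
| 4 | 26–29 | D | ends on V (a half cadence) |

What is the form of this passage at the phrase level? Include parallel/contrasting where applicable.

phrase group

Phrase 4 ends with a half cadence, no stronger than phrase 2's deceptive cadence, so the four phrases do not form a double period; nor do phrases 3–4 duplicate 1–2, so it is not a repeated period. With no phrase reaching a conclusive cadence, the passage is a phrase group.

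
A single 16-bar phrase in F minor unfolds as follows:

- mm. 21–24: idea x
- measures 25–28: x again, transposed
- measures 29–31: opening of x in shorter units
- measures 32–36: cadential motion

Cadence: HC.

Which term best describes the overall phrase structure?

Basic idea (bars 21-24) + its repetition (measures 25–28) form the presentation; fragmentation and cadence (bars 29-36) form the continuation — the 16-bar whole is a sentence.

sentence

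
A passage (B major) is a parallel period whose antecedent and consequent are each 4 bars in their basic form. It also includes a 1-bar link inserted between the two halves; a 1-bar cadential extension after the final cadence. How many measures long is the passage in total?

10 measures

Basic parallel period: 4 + 4 = 8 bars.
8 (basic form) + 1 (link) + 1 (cadential extension) = 10.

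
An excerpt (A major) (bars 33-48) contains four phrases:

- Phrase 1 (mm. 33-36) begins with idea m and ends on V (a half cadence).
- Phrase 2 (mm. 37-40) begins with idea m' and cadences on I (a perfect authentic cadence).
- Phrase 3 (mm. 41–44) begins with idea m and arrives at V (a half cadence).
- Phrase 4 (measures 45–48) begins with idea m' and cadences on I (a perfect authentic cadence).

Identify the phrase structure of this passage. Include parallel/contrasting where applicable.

The cadence pattern HC–PAC–HC–PAC is weak–strong twice, and phrases 3–4 restate phrases 1–2: a period heard twice, not a double period (which would end weakly at phrase 2).

repeated period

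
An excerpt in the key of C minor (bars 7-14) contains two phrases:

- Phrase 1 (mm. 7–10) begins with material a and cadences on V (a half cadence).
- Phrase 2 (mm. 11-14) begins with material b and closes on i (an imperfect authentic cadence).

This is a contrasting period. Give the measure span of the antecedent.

The phrase ending with the weaker cadence (half cadence) is the antecedent; the one ending more conclusively (imperfect authentic cadence) is the consequent. The antecedent is measures 7–10.

measures 7–10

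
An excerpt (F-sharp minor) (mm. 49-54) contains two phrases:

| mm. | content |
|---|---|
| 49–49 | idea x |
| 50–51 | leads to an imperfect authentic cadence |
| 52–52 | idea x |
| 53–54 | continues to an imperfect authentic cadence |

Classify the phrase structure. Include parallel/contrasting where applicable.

repeated phrase

Both phrases have the same opening (x) and the same cadence (imperfect authentic cadence): the second is a restatement, not a consequent, so this is a repeated phrase rather than a period.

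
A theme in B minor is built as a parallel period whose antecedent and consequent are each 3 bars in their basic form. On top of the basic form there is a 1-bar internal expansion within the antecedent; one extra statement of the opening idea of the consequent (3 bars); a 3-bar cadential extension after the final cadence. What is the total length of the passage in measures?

13 measures

Basic parallel period: 3 + 3 = 6 bars.
6 (basic form) + 1 (internal expansion) + 3 (extra statement) + 3 (cadential extension) = 13.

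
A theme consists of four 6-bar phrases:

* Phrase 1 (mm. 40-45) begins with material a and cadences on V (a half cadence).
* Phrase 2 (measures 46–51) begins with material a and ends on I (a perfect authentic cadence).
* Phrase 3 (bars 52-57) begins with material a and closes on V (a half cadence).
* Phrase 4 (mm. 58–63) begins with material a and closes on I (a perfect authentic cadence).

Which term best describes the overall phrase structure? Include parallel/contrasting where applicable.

The cadence pattern HC–PAC–HC–PAC is weak–strong twice, and phrases 3–4 restate phrases 1–2: a period heard twice, not a double period (which would end weakly at phrase 2).

repeated period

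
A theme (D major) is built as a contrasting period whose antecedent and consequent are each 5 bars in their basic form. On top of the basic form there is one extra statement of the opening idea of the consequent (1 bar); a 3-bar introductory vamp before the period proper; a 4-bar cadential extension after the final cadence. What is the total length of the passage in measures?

Basic contrasting period: 5 + 5 = 10 bars.
10 (basic form) + 1 (extra statement) + 3 (introduction) + 4 (cadential extension) = 18.

18 measures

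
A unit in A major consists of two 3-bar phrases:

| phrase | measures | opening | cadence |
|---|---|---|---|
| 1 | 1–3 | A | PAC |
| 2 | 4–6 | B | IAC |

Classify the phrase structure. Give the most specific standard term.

The second phrase closes with an imperfect authentic cadence, which is not stronger than the first phrase's perfect authentic cadence; without a weak→strong cadential pair there is no antecedent–consequent relationship, so this is a phrase group rather than a period.

phrase group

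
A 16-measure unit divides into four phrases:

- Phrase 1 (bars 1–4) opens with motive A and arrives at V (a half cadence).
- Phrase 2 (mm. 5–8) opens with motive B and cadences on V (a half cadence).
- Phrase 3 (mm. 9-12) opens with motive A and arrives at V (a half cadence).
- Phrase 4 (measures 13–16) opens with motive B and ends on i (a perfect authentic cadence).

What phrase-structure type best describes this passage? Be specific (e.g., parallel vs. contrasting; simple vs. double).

parallel double period

Four phrases in two halves: the first half (measures 1-8) ends with a half cadence, the second (mm. 9–16) with a perfect authentic cadence — a large antecedent–consequent pair, i.e. a double period.
Phrase 3 begins with the same material as phrase 1, making it parallel.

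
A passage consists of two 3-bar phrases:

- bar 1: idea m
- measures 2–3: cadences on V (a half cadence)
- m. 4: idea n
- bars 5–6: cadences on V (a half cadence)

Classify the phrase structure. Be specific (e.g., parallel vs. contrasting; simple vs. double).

The second phrase closes with a half cadence, which is not stronger than the first phrase's half cadence; without a weak→strong cadential pair there is no antecedent–consequent relationship, so this is a phrase group rather than a period.

phrase group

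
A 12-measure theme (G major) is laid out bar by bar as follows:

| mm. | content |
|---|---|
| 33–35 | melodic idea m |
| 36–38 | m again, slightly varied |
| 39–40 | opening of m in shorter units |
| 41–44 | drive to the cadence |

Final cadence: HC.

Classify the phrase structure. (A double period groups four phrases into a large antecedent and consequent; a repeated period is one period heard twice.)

sentence

Basic idea (mm. 33-35) + its repetition (mm. 36–38) form the presentation; fragmentation and cadence (mm. 39-44) form the continuation — the 12-bar whole is a sentence.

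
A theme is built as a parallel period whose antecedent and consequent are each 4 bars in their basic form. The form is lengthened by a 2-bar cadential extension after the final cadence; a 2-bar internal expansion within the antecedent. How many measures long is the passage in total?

Basic parallel period: 4 + 4 = 8 bars.
8 (basic form) + 2 (cadential extension) + 2 (internal expansion) = 12.

12 measures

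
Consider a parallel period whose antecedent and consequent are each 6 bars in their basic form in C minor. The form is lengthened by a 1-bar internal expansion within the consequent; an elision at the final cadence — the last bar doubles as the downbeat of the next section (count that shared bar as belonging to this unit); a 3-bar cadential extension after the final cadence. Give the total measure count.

Basic parallel period: 6 + 6 = 12 bars.
12 (basic form) + 1 (internal expansion) + 3 (cadential extension) = 16.
The elision shares a bar with the next section but does not change this unit's count.

16 measures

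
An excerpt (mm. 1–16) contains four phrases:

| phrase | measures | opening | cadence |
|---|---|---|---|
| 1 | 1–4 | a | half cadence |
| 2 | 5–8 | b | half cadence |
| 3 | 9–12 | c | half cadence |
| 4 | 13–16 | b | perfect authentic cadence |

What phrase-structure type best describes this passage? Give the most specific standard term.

Four phrases in two halves: the first half (mm. 1–8) ends with a half cadence, the second (bars 9–16) with a perfect authentic cadence — a large antecedent–consequent pair, i.e. a double period.
Phrase 3 begins with different material from phrase 1, making it contrasting.

contrasting double period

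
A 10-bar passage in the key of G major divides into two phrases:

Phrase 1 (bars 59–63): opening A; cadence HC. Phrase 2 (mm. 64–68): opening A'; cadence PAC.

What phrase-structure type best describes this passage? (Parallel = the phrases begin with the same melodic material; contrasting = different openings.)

parallel period

Phrase 1 ends with a half cadence (weaker) and phrase 2 with a perfect authentic cadence (stronger): antecedent + consequent = a period.
The two phrases open with the same material (A / A'), so the period is parallel.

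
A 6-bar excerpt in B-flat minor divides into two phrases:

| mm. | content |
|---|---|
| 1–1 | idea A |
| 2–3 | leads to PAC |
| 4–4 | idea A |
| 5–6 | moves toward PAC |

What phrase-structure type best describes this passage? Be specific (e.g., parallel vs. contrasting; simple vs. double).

repeated phrase

Both phrases have the same opening (A) and the same cadence (perfect authentic cadence): the second is a restatement, not a consequent, so this is a repeated phrase rather than a period.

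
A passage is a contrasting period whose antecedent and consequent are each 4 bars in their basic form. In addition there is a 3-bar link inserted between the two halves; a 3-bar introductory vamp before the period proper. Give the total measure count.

14 measures

Basic contrasting period: 4 + 4 = 8 bars.
8 (basic form) + 3 (link) + 3 (introduction) = 14.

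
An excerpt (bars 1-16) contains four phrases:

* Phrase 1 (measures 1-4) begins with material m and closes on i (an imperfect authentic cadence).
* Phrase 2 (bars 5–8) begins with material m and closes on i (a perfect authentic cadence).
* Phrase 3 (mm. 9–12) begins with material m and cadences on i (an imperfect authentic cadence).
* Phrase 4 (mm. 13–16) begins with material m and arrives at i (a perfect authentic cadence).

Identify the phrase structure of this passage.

repeated period

The cadence pattern IAC–PAC–IAC–PAC is weak–strong twice, and phrases 3–4 restate phrases 1–2: a period heard twice, not a double period (which would end weakly at phrase 2).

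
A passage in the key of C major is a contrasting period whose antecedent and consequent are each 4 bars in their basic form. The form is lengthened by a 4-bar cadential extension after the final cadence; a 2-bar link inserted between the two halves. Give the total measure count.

Basic contrasting period: 4 + 4 = 8 bars.
8 (basic form) + 4 (cadential extension) + 2 (link) = 14.

14 measures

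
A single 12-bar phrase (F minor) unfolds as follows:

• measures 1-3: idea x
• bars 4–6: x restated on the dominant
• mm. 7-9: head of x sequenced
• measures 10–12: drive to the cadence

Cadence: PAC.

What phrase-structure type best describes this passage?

Basic idea (bars 1-3) + its repetition (measures 4–6) form the presentation; fragmentation and cadence (mm. 7–12) form the continuation — the 12-bar whole is a sentence.

sentence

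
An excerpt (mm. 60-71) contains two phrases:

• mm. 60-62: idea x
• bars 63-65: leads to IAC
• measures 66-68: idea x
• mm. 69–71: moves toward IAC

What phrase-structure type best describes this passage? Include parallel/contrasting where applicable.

repeated phrase

Both phrases have the same opening (x) and the same cadence (imperfect authentic cadence): the second is a restatement, not a consequent, so this is a repeated phrase rather than a period.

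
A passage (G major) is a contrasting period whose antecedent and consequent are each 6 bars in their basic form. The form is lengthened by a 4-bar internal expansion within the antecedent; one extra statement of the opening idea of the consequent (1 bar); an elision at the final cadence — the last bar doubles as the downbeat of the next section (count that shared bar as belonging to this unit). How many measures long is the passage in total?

17 measures

Basic contrasting period: 6 + 6 = 12 bars.
12 (basic form) + 4 (internal expansion) + 1 (extra statement) = 17.
The elision shares a bar with the next section but does not change this unit's count.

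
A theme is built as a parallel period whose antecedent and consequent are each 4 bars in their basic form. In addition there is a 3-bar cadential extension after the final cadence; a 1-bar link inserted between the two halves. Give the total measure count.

Basic parallel period: 4 + 4 = 8 bars.
8 (basic form) + 3 (cadential extension) + 1 (link) = 12.

12 measures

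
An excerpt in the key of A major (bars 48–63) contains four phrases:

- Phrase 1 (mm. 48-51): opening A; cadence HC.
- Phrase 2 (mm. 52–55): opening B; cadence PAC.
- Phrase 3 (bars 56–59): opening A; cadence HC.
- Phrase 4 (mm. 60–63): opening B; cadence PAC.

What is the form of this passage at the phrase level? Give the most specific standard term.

repeated period

The cadence pattern HC–PAC–HC–PAC is weak–strong twice, and phrases 3–4 restate phrases 1–2: a period heard twice, not a double period (which would end weakly at phrase 2).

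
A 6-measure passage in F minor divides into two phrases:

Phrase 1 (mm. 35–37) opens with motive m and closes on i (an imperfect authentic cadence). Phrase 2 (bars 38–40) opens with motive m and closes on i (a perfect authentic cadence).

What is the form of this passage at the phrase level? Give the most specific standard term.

Phrase 1 ends with an imperfect authentic cadence (weaker) and phrase 2 with a perfect authentic cadence (stronger): antecedent + consequent = a period.
The two phrases open with the same material (m / m), so the period is parallel.

parallel period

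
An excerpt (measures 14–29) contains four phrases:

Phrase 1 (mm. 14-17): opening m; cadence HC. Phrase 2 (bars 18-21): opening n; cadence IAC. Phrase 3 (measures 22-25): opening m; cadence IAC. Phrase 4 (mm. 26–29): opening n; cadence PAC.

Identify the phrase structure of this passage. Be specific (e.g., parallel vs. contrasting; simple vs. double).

parallel double period

Four phrases in two halves: the first half (bars 14-21) ends with an imperfect authentic cadence, the second (bars 22–29) with a perfect authentic cadence — a large antecedent–consequent pair, i.e. a double period.
Phrase 3 begins with the same material as phrase 1, making it parallel.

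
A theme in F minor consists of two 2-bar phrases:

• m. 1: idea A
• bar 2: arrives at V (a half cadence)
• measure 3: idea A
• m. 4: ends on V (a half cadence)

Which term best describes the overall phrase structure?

repeated phrase

Both phrases have the same opening (A) and the same cadence (half cadence): the second is a restatement, not a consequent, so this is a repeated phrase rather than a period.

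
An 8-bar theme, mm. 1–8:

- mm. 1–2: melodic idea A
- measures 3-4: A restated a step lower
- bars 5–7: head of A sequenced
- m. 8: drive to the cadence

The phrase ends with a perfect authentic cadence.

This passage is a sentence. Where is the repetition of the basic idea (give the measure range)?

measures 3–4

The presentation of a sentence is the basic idea (measures 1-2) plus its repetition (measures 3–4); the repetition of the basic idea is therefore bars 3–4.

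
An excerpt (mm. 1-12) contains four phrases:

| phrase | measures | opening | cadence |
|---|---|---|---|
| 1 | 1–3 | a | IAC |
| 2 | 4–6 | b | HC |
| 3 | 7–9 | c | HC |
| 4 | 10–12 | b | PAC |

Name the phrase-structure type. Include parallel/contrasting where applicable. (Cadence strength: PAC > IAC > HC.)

contrasting double period

Four phrases in two halves: the first half (bars 1-6) ends with a half cadence, the second (mm. 7-12) with a perfect authentic cadence — a large antecedent–consequent pair, i.e. a double period.
Phrase 3 begins with different material from phrase 1, making it contrasting.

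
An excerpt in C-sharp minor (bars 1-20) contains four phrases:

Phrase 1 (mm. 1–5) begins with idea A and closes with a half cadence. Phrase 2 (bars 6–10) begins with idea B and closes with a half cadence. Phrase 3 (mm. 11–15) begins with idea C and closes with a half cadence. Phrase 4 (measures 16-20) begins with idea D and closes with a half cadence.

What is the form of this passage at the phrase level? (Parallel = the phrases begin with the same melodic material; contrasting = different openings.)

phrase group

Phrase 4 ends with a half cadence, no stronger than phrase 2's half cadence, so the four phrases do not form a double period; nor do phrases 3–4 duplicate 1–2, so it is not a repeated period. With no phrase reaching a conclusive cadence, the passage is a phrase group.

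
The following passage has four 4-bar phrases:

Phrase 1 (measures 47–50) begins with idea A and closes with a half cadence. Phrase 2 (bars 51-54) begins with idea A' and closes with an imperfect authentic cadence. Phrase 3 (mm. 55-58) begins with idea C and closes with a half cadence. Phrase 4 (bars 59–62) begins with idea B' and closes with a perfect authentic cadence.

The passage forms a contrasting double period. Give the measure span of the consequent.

In a double period the first pair of phrases (ending imperfect authentic cadence) is the large antecedent and the second pair (ending perfect authentic cadence) is the large consequent; the consequent is measures 55–62.

measures 55–62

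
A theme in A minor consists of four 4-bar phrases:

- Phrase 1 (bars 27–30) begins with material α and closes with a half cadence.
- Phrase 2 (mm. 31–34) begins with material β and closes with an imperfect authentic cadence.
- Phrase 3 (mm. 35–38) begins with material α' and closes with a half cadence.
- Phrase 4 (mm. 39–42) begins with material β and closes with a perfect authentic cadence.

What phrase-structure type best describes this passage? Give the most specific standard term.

parallel double period

Four phrases in two halves: the first half (mm. 27–34) ends with an imperfect authentic cadence, the second (bars 35–42) with a perfect authentic cadence — a large antecedent–consequent pair, i.e. a double period.
Phrase 3 begins with the same material as phrase 1, making it parallel.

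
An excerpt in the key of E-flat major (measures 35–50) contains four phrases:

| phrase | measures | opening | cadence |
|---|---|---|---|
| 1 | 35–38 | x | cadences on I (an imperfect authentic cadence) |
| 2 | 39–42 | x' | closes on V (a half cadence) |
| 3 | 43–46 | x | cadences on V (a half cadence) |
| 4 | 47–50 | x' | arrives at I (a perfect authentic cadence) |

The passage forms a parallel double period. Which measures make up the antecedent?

measures 35–42

In a double period the four phrases pair into a large antecedent (phrases 1–2, ending half cadence) and a large consequent (phrases 3–4, ending perfect authentic cadence). The antecedent spans mm. 35-42.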